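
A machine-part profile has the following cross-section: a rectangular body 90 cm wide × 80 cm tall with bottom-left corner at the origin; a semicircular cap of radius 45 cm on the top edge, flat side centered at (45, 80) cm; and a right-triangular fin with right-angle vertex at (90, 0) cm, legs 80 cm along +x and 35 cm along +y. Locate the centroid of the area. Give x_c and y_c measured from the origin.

rectangular body: A = 90 × 80 = 7200.00, centroid at (45.00, 40.00).
semicircular top: A = ½π·45² = 3180.86, centroid at (45.00, 99.10).
triangular fin: A = ½·80·35 = 1400.00, centroid at (116.67, 11.67).
ΣA = 11780.86 cm², ΣAx_c = 630472.15 cm³, ΣAy_c = 619552.34 cm³.
x_c = 630472.15/11780.86 = 53.52 cm; y_c = 619552.34/11780.86 = 52.59 cm.

x_c = 53.52 cm, y_c = 52.59 cm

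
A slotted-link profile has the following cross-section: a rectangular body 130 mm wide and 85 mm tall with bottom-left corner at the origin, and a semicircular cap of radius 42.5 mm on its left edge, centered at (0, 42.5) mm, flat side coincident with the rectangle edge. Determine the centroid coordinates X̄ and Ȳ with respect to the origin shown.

Part | A | x̄ᵢ | ȳᵢ | A·x̄ᵢ | A·ȳᵢ
rectangular body | 11050.00 | 65.00 | 42.50 | 718250.00 | 469625.00
semicircular end | 2837.25 | -18.04 | 42.50 | -51177.08 | 120583.16
Σ | 13887.25 |  |  | 667072.92 | 590208.16
X̄ = 667072.92 / 13887.25 = 48.03 mm
Ȳ = 590208.16 / 13887.25 = 42.50 mm

X̄ = 48.03 mm, Ȳ = 42.50 mm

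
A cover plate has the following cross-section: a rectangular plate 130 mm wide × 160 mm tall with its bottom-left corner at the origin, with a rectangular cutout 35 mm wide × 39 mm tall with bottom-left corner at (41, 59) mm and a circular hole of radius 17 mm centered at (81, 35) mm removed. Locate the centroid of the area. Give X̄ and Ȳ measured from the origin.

X̄ = 64.69 mm, Ȳ = 82.32 mm

plate: A = 130 × 160 = 20800.00, centroid at (65.00, 80.00).
hole 1: A = −(35 × 39) = -1365.00, centroid at (58.50, 78.50).
hole 2: A = −π·17² = -907.92, centroid at (81.00, 35.00).
ΣA = 18527.08 mm², ΣAX̄ = 1198605.96 mm³, ΣAȲ = 1525070.29 mm³.
X̄ = 1198605.96/18527.08 = 64.69 mm; Ȳ = 1525070.29/18527.08 = 82.32 mm.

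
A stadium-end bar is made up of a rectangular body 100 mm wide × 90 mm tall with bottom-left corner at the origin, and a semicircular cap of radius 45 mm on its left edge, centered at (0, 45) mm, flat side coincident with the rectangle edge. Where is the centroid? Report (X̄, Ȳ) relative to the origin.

X̄ = 31.96 mm, Ȳ = 45.00 mm

rectangular body: A = 100 × 90 = 9000.00, centroid at (50.00, 45.00).
semicircular end: A = ½π·45² = 3180.86, centroid at (-19.10, 45.00).
ΣA = 12180.86 mm², ΣAX̄ = 389250.00 mm³, ΣAȲ = 548138.82 mm³.
X̄ = 389250.00/12180.86 = 31.96 mm; Ȳ = 548138.82/12180.86 = 45.00 mm.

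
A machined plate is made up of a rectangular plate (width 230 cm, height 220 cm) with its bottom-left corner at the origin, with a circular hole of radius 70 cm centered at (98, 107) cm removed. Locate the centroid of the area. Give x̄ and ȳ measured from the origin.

x̄ = 122.43 cm, ȳ = 111.31 cm

Part | A | x̄ᵢ | ȳᵢ | A·x̄ᵢ | A·ȳᵢ
plate | 50600.00 | 115.00 | 110.00 | 5819000.00 | 5566000.00
hole | -15393.80 | 98.00 | 107.00 | -1508592.79 | -1647137.03
Σ | 35206.20 |  |  | 4310407.21 | 3918862.97
x̄ = 4310407.21 / 35206.20 = 122.43 cm
ȳ = 3918862.97 / 35206.20 = 111.31 cm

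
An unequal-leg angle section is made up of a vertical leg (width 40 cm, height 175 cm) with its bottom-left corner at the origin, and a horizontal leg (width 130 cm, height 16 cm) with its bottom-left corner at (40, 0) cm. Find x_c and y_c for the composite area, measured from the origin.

x_c = 39.47 cm, y_c = 69.29 cm

Part | A | x̄ᵢ | ȳᵢ | A·x̄ᵢ | A·ȳᵢ
vertical leg | 7000.00 | 20.00 | 87.50 | 140000.00 | 612500.00
horizontal leg | 2080.00 | 105.00 | 8.00 | 218400.00 | 16640.00
Σ | 9080.00 |  |  | 358400.00 | 629140.00
x_c = 358400.00 / 9080.00 = 39.47 cm
y_c = 629140.00 / 9080.00 = 69.29 cm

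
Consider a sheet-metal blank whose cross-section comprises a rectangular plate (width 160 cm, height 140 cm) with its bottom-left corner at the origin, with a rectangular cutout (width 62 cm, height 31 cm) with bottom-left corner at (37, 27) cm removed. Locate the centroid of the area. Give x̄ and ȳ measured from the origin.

plate: A = 160 × 140 = 22400.00, centroid at (80.00, 70.00).
hole: A = −(62 × 31) = -1922.00, centroid at (68.00, 42.50).
ΣA = 20478.00 cm²
ΣAx̄ = (22400.00)(80.00) + (-1922.00)(68.00) = 1661304.00 cm³
ΣAȳ = (22400.00)(70.00) + (-1922.00)(42.50) = 1486315.00 cm³
x̄ = 1661304.00 / 20478.00 = 81.13 cm
ȳ = 1486315.00 / 20478.00 = 72.58 cm

x̄ = 81.13 cm, ȳ = 72.58 cm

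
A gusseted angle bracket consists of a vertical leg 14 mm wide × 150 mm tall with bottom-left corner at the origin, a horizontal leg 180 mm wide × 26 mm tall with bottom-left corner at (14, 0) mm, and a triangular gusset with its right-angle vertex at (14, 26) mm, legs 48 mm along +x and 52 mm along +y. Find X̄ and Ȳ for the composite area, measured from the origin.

vertical leg: A = 14 × 150 = 2100.00, centroid at (7.00, 75.00).
horizontal leg: A = 180 × 26 = 4680.00, centroid at (104.00, 13.00).
gusset: A = ½·48·52 = 1248.00, centroid at (30.00, 43.33).
ΣA = 8028.00 mm²
ΣAX̄ = (2100.00)(7.00) + (4680.00)(104.00) + (1248.00)(30.00) = 538860.00 mm³
ΣAȲ = (2100.00)(75.00) + (4680.00)(13.00) + (1248.00)(43.33) = 272420.00 mm³
X̄ = 538860.00 / 8028.00 = 67.12 mm
Ȳ = 272420.00 / 8028.00 = 33.93 mm

X̄ = 67.12 mm, Ȳ = 33.93 mm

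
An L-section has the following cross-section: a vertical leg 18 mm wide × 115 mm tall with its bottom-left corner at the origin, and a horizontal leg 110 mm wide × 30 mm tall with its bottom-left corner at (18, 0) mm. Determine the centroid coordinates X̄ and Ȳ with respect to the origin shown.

Part | A | x̄ᵢ | ȳᵢ | A·x̄ᵢ | A·ȳᵢ
vertical leg | 2070.00 | 9.00 | 57.50 | 18630.00 | 119025.00
horizontal leg | 3300.00 | 73.00 | 15.00 | 240900.00 | 49500.00
Σ | 5370.00 |  |  | 259530.00 | 168525.00
X̄ = 259530.00 / 5370.00 = 48.33 mm
Ȳ = 168525.00 / 5370.00 = 31.38 mm

X̄ = 48.33 mm, Ȳ = 31.38 mm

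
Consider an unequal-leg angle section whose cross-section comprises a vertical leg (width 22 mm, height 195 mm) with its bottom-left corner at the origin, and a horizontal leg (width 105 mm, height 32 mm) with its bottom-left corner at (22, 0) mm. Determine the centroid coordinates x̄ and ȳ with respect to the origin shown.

x̄ = 38.89 mm, ȳ = 61.70 mm

Part | A | x̄ᵢ | ȳᵢ | A·x̄ᵢ | A·ȳᵢ
vertical leg | 4290.00 | 11.00 | 97.50 | 47190.00 | 418275.00
horizontal leg | 3360.00 | 74.50 | 16.00 | 250320.00 | 53760.00
Σ | 7650.00 |  |  | 297510.00 | 472035.00
x̄ = 297510.00 / 7650.00 = 38.89 mm
ȳ = 472035.00 / 7650.00 = 61.70 mm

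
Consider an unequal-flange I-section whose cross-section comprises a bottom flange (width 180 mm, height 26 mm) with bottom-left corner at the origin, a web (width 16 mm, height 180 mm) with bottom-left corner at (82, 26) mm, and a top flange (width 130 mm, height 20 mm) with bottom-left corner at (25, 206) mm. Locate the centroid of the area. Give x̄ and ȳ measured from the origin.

bottom flange: A = 180 × 26 = 4680.00, centroid at (90.00, 13.00).
web: A = 16 × 180 = 2880.00, centroid at (90.00, 116.00).
top flange: A = 130 × 20 = 2600.00, centroid at (90.00, 216.00).
ΣA = 10160.00 mm², ΣAx̄ = 914400.00 mm³, ΣAȳ = 956520.00 mm³.
x̄ = 914400.00/10160.00 = 90.00 mm; ȳ = 956520.00/10160.00 = 94.15 mm.

x̄ = 90.00 mm, ȳ = 94.15 mm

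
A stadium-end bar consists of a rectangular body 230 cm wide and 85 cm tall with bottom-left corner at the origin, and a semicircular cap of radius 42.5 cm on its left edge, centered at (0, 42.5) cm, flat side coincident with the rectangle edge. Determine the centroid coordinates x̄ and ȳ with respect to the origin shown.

rectangular body: A = 230 × 85 = 19550.00, centroid at (115.00, 42.50).
semicircular end: A = ½π·42.5² = 2837.25, centroid at (-18.04, 42.50).
ΣA = 22387.25 cm², ΣAx̄ = 2197072.92 cm³, ΣAȳ = 951458.16 cm³.
x̄ = 2197072.92/22387.25 = 98.14 cm; ȳ = 951458.16/22387.25 = 42.50 cm.

x̄ = 98.14 cm, ȳ = 42.50 cm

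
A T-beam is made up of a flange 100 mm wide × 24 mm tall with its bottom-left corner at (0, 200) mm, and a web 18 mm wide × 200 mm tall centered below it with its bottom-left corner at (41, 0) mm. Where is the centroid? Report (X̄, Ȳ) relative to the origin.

X̄ = 50.00 mm, Ȳ = 144.80 mm

web: A = 18 × 200 = 3600.00, centroid at (50.00, 100.00).
flange: A = 100 × 24 = 2400.00, centroid at (50.00, 212.00).
ΣA = 6000.00 mm²
ΣAX̄ = (3600.00)(50.00) + (2400.00)(50.00) = 300000.00 mm³
ΣAȲ = (3600.00)(100.00) + (2400.00)(212.00) = 868800.00 mm³
X̄ = 300000.00 / 6000.00 = 50.00 mm
Ȳ = 868800.00 / 6000.00 = 144.80 mm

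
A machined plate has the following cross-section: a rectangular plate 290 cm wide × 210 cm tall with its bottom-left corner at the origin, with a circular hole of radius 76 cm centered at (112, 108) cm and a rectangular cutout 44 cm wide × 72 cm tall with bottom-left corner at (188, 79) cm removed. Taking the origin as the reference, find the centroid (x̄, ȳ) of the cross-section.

Part | A | x̄ᵢ | ȳᵢ | A·x̄ᵢ | A·ȳᵢ
plate | 60900.00 | 145.00 | 105.00 | 8830500.00 | 6394500.00
hole 1 | -18145.84 | 112.00 | 108.00 | -2032333.99 | -1959750.63
hole 2 | -3168.00 | 210.00 | 115.00 | -665280.00 | -364320.00
Σ | 39586.16 |  |  | 6132886.01 | 4070429.37
x̄ = 6132886.01 / 39586.16 = 154.93 cm
ȳ = 4070429.37 / 39586.16 = 102.82 cm

x̄ = 154.93 cm, ȳ = 102.82 cm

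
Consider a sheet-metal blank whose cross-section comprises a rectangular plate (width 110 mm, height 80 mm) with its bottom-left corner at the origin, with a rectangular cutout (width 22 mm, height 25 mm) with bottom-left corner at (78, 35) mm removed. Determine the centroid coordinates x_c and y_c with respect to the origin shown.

x_c = 52.73 mm, y_c = 39.50 mm

Part | A | x̄ᵢ | ȳᵢ | A·x̄ᵢ | A·ȳᵢ
plate | 8800.00 | 55.00 | 40.00 | 484000.00 | 352000.00
hole | -550.00 | 89.00 | 47.50 | -48950.00 | -26125.00
Σ | 8250.00 |  |  | 435050.00 | 325875.00
x_c = 435050.00 / 8250.00 = 52.73 mm
y_c = 325875.00 / 8250.00 = 39.50 mm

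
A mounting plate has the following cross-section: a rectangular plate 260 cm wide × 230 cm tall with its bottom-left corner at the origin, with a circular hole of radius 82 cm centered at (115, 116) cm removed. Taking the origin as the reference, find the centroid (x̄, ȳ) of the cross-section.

x̄ = 138.19 cm, ȳ = 114.45 cm

plate: A = 260 × 230 = 59800.00, centroid at (130.00, 115.00).
hole: A = −π·82² = -21124.07, centroid at (115.00, 116.00).
ΣA = 38675.93 cm², ΣAx̄ = 5344732.06 cm³, ΣAȳ = 4426608.00 cm³.
x̄ = 5344732.06/38675.93 = 138.19 cm; ȳ = 4426608.00/38675.93 = 114.45 cm.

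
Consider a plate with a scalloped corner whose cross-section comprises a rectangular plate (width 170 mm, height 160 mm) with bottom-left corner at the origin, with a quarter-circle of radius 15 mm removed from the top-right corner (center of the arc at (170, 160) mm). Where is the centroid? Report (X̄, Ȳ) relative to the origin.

Part | A | x̄ᵢ | ȳᵢ | A·x̄ᵢ | A·ȳᵢ
plate | 27200.00 | 85.00 | 80.00 | 2312000.00 | 2176000.00
removed quarter-circle | -176.71 | 163.63 | 153.63 | -28916.48 | -27149.33
Σ | 27023.29 |  |  | 2283083.52 | 2148850.67
X̄ = 2283083.52 / 27023.29 = 84.49 mm
Ȳ = 2148850.67 / 27023.29 = 79.52 mm

X̄ = 84.49 mm, Ȳ = 79.52 mm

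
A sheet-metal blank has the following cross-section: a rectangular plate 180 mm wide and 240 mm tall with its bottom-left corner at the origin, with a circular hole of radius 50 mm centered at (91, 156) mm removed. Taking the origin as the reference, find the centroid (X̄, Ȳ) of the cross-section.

plate: A = 180 × 240 = 43200.00, centroid at (90.00, 120.00).
hole: A = −π·50² = -7853.98, centroid at (91.00, 156.00).
ΣA = 35346.02 mm², ΣAX̄ = 3173287.67 mm³, ΣAȲ = 3958778.87 mm³.
X̄ = 3173287.67/35346.02 = 89.78 mm; Ȳ = 3958778.87/35346.02 = 112.00 mm.

X̄ = 89.78 mm, Ȳ = 112.00 mm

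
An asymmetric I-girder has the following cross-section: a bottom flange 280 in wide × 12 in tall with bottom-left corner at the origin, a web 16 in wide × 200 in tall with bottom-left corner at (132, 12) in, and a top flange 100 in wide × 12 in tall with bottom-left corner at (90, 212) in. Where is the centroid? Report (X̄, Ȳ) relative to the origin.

X̄ = 140.00 in, Ȳ = 82.49 in

Part | A | x̄ᵢ | ȳᵢ | A·x̄ᵢ | A·ȳᵢ
bottom flange | 3360.00 | 140.00 | 6.00 | 470400.00 | 20160.00
web | 3200.00 | 140.00 | 112.00 | 448000.00 | 358400.00
top flange | 1200.00 | 140.00 | 218.00 | 168000.00 | 261600.00
Σ | 7760.00 |  |  | 1086400.00 | 640160.00
X̄ = 1086400.00 / 7760.00 = 140.00 in
Ȳ = 640160.00 / 7760.00 = 82.49 in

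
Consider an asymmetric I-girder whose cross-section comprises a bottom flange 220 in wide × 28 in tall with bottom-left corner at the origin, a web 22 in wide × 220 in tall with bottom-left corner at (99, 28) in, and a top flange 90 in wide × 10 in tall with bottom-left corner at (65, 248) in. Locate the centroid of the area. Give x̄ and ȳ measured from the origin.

x̄ = 110.00 in, ȳ = 82.51 in

bottom flange: A = 220 × 28 = 6160.00, centroid at (110.00, 14.00).
web: A = 22 × 220 = 4840.00, centroid at (110.00, 138.00).
top flange: A = 90 × 10 = 900.00, centroid at (110.00, 253.00).
ΣA = 11900.00 in²
ΣAx̄ = (6160.00)(110.00) + (4840.00)(110.00) + (900.00)(110.00) = 1309000.00 in³
ΣAȳ = (6160.00)(14.00) + (4840.00)(138.00) + (900.00)(253.00) = 981860.00 in³
x̄ = 1309000.00 / 11900.00 = 110.00 in
ȳ = 981860.00 / 11900.00 = 82.51 in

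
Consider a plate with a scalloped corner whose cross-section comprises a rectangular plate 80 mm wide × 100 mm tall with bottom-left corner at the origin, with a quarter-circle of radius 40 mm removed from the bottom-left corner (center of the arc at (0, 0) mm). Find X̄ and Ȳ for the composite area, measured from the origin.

Part | A | x̄ᵢ | ȳᵢ | A·x̄ᵢ | A·ȳᵢ
plate | 8000.00 | 40.00 | 50.00 | 320000.00 | 400000.00
removed quarter-circle | -1256.64 | 16.98 | 16.98 | -21333.33 | -21333.33
Σ | 6743.36 |  |  | 298666.67 | 378666.67
X̄ = 298666.67 / 6743.36 = 44.29 mm
Ȳ = 378666.67 / 6743.36 = 56.15 mm

X̄ = 44.29 mm, Ȳ = 56.15 mm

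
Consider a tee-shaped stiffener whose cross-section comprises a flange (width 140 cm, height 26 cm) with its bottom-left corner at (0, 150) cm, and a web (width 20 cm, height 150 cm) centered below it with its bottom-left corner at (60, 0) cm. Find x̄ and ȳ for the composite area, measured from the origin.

x̄ = 70.00 cm, ȳ = 123.24 cm

web: A = 20 × 150 = 3000.00, centroid at (70.00, 75.00).
flange: A = 140 × 26 = 3640.00, centroid at (70.00, 163.00).
ΣA = 6640.00 cm², ΣAx̄ = 464800.00 cm³, ΣAȳ = 818320.00 cm³.
x̄ = 464800.00/6640.00 = 70.00 cm; ȳ = 818320.00/6640.00 = 123.24 cm.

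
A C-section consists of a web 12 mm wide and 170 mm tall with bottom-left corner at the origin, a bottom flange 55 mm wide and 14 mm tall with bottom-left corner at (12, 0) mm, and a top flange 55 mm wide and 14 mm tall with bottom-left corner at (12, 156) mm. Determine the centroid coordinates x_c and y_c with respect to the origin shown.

x_c = 20.41 mm, y_c = 85.00 mm

web: A = 12 × 170 = 2040.00, centroid at (6.00, 85.00).
bottom flange: A = 55 × 14 = 770.00, centroid at (39.50, 7.00).
top flange: A = 55 × 14 = 770.00, centroid at (39.50, 163.00).
ΣA = 3580.00 mm², ΣAx_c = 73070.00 mm³, ΣAy_c = 304300.00 mm³.
x_c = 73070.00/3580.00 = 20.41 mm; y_c = 304300.00/3580.00 = 85.00 mm.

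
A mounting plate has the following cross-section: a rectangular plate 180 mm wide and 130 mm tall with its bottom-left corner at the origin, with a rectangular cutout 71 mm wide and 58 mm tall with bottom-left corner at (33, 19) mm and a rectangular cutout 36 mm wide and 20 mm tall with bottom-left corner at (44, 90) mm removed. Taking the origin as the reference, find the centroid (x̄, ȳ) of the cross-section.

x̄ = 95.86 mm, ȳ = 67.41 mm

Part | A | x̄ᵢ | ȳᵢ | A·x̄ᵢ | A·ȳᵢ
plate | 23400.00 | 90.00 | 65.00 | 2106000.00 | 1521000.00
hole 1 | -4118.00 | 68.50 | 48.00 | -282083.00 | -197664.00
hole 2 | -720.00 | 62.00 | 100.00 | -44640.00 | -72000.00
Σ | 18562.00 |  |  | 1779277.00 | 1251336.00
x̄ = 1779277.00 / 18562.00 = 95.86 mm
ȳ = 1251336.00 / 18562.00 = 67.41 mm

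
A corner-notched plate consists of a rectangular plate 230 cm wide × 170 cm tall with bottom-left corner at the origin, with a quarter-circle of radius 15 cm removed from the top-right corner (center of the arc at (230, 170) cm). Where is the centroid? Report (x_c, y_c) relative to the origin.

Part | A | x̄ᵢ | ȳᵢ | A·x̄ᵢ | A·ȳᵢ
plate | 39100.00 | 115.00 | 85.00 | 4496500.00 | 3323500.00
removed quarter-circle | -176.71 | 223.63 | 163.63 | -39519.35 | -28916.48
Σ | 38923.29 |  |  | 4456980.65 | 3294583.52
x_c = 4456980.65 / 38923.29 = 114.51 cm
y_c = 3294583.52 / 38923.29 = 84.64 cm

x_c = 114.51 cm, y_c = 84.64 cm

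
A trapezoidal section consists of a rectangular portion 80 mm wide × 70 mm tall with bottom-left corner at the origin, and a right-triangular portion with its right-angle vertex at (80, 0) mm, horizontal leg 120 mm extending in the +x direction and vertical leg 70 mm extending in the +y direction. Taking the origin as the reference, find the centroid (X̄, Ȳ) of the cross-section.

X̄ = 74.29 mm, Ȳ = 30.00 mm

rectangular portion: A = 80 × 70 = 5600.00, centroid at (40.00, 35.00).
triangular portion: A = ½·120·70 = 4200.00, centroid at (120.00, 23.33).
ΣA = 9800.00 mm²
ΣAX̄ = (5600.00)(40.00) + (4200.00)(120.00) = 728000.00 mm³
ΣAȲ = (5600.00)(35.00) + (4200.00)(23.33) = 294000.00 mm³
X̄ = 728000.00 / 9800.00 = 74.29 mm
Ȳ = 294000.00 / 9800.00 = 30.00 mm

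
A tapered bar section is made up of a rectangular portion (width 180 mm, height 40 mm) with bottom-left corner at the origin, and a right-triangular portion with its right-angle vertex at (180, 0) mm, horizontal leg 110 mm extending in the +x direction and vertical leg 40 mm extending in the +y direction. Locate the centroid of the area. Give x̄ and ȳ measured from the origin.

Part | A | x̄ᵢ | ȳᵢ | A·x̄ᵢ | A·ȳᵢ
rectangular portion | 7200.00 | 90.00 | 20.00 | 648000.00 | 144000.00
triangular portion | 2200.00 | 216.67 | 13.33 | 476666.67 | 29333.33
Σ | 9400.00 |  |  | 1124666.67 | 173333.33
x̄ = 1124666.67 / 9400.00 = 119.65 mm
ȳ = 173333.33 / 9400.00 = 18.44 mm

x̄ = 119.65 mm, ȳ = 18.44 mm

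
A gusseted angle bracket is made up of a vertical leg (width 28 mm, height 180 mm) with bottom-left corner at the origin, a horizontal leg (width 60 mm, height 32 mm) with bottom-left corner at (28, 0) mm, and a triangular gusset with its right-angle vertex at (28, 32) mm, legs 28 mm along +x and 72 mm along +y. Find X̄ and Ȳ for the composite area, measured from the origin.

vertical leg: A = 28 × 180 = 5040.00, centroid at (14.00, 90.00).
horizontal leg: A = 60 × 32 = 1920.00, centroid at (58.00, 16.00).
gusset: A = ½·28·72 = 1008.00, centroid at (37.33, 56.00).
ΣA = 7968.00 mm², ΣAX̄ = 219552.00 mm³, ΣAȲ = 540768.00 mm³.
X̄ = 219552.00/7968.00 = 27.55 mm; Ȳ = 540768.00/7968.00 = 67.87 mm.

X̄ = 27.55 mm, Ȳ = 67.87 mm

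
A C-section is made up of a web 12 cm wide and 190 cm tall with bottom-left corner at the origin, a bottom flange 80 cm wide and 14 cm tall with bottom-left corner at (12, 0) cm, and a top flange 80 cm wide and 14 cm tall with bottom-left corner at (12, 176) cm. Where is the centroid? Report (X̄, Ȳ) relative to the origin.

X̄ = 28.80 cm, Ȳ = 95.00 cm

web: A = 12 × 190 = 2280.00, centroid at (6.00, 95.00).
bottom flange: A = 80 × 14 = 1120.00, centroid at (52.00, 7.00).
top flange: A = 80 × 14 = 1120.00, centroid at (52.00, 183.00).
ΣA = 4520.00 cm²
ΣAX̄ = (2280.00)(6.00) + (1120.00)(52.00) + (1120.00)(52.00) = 130160.00 cm³
ΣAȲ = (2280.00)(95.00) + (1120.00)(7.00) + (1120.00)(183.00) = 429400.00 cm³
X̄ = 130160.00 / 4520.00 = 28.80 cm
Ȳ = 429400.00 / 4520.00 = 95.00 cm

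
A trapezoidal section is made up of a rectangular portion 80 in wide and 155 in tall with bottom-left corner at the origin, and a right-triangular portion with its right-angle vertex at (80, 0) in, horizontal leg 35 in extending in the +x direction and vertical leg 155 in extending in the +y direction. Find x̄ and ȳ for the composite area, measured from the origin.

x̄ = 49.27 in, ȳ = 72.86 in

rectangular portion: A = 80 × 155 = 12400.00, centroid at (40.00, 77.50).
triangular portion: A = ½·35·155 = 2712.50, centroid at (91.67, 51.67).
ΣA = 15112.50 in², ΣAx̄ = 744645.83 in³, ΣAȳ = 1101145.83 in³.
x̄ = 744645.83/15112.50 = 49.27 in; ȳ = 1101145.83/15112.50 = 72.86 in.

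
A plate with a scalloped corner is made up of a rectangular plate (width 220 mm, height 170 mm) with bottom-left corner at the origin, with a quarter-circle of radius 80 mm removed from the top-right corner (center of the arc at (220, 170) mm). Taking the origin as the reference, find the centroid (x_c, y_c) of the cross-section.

Part | A | x̄ᵢ | ȳᵢ | A·x̄ᵢ | A·ȳᵢ
plate | 37400.00 | 110.00 | 85.00 | 4114000.00 | 3179000.00
removed quarter-circle | -5026.55 | 186.05 | 136.05 | -935173.95 | -683846.54
Σ | 32373.45 |  |  | 3178826.05 | 2495153.46
x_c = 3178826.05 / 32373.45 = 98.19 mm
y_c = 2495153.46 / 32373.45 = 77.07 mm

x_c = 98.19 mm, y_c = 77.07 mm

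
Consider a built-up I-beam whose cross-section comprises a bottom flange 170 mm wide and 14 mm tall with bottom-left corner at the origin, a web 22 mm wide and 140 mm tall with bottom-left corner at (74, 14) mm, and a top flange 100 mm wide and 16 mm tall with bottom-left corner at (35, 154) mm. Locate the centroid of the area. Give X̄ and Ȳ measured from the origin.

Part | A | x̄ᵢ | ȳᵢ | A·x̄ᵢ | A·ȳᵢ
bottom flange | 2380.00 | 85.00 | 7.00 | 202300.00 | 16660.00
web | 3080.00 | 85.00 | 84.00 | 261800.00 | 258720.00
top flange | 1600.00 | 85.00 | 162.00 | 136000.00 | 259200.00
Σ | 7060.00 |  |  | 600100.00 | 534580.00
X̄ = 600100.00 / 7060.00 = 85.00 mm
Ȳ = 534580.00 / 7060.00 = 75.72 mm

X̄ = 85.00 mm, Ȳ = 75.72 mm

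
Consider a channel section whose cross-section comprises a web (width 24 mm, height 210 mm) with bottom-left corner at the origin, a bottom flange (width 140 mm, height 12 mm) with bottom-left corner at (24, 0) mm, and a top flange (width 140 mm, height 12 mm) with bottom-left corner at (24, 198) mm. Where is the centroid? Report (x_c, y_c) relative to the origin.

Part | A | x̄ᵢ | ȳᵢ | A·x̄ᵢ | A·ȳᵢ
web | 5040.00 | 12.00 | 105.00 | 60480.00 | 529200.00
bottom flange | 1680.00 | 94.00 | 6.00 | 157920.00 | 10080.00
top flange | 1680.00 | 94.00 | 204.00 | 157920.00 | 342720.00
Σ | 8400.00 |  |  | 376320.00 | 882000.00
x_c = 376320.00 / 8400.00 = 44.80 mm
y_c = 882000.00 / 8400.00 = 105.00 mm

x_c = 44.80 mm, y_c = 105.00 mm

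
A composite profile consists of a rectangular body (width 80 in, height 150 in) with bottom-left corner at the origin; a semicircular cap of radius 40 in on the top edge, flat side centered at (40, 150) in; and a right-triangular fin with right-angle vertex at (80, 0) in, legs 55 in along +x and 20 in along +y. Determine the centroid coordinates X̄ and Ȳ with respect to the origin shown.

X̄ = 42.13 in, Ȳ = 87.85 in

rectangular body: A = 80 × 150 = 12000.00, centroid at (40.00, 75.00).
semicircular top: A = ½π·40² = 2513.27, centroid at (40.00, 166.98).
triangular fin: A = ½·55·20 = 550.00, centroid at (98.33, 6.67).
ΣA = 15063.27 in², ΣAX̄ = 634614.30 in³, ΣAȲ = 1323324.45 in³.
X̄ = 634614.30/15063.27 = 42.13 in; Ȳ = 1323324.45/15063.27 = 87.85 in.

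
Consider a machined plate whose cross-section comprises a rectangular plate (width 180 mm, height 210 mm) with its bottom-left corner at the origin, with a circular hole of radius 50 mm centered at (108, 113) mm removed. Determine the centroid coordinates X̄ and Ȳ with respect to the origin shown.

plate: A = 180 × 210 = 37800.00, centroid at (90.00, 105.00).
hole: A = −π·50² = -7853.98, centroid at (108.00, 113.00).
ΣA = 29946.02 mm²
ΣAX̄ = (37800.00)(90.00) + (-7853.98)(108.00) = 2553769.98 mm³
ΣAȲ = (37800.00)(105.00) + (-7853.98)(113.00) = 3081500.08 mm³
X̄ = 2553769.98 / 29946.02 = 85.28 mm
Ȳ = 3081500.08 / 29946.02 = 102.90 mm

X̄ = 85.28 mm, Ȳ = 102.90 mm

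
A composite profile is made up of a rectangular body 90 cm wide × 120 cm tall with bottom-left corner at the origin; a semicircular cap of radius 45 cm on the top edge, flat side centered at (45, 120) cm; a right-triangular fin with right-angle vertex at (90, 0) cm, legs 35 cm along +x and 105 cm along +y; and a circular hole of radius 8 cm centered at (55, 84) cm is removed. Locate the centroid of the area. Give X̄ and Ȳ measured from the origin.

X̄ = 51.54 cm, Ȳ = 72.86 cm

rectangular body: A = 90 × 120 = 10800.00, centroid at (45.00, 60.00).
semicircular top: A = ½π·45² = 3180.86, centroid at (45.00, 139.10).
triangular fin: A = ½·35·105 = 1837.50, centroid at (101.67, 35.00).
hole: A = −π·8² = -201.06, centroid at (55.00, 84.00).
ΣA = 15617.30 cm²
ΣAX̄ = (10800.00)(45.00) + (3180.86)(45.00) + (1837.50)(101.67) + (-201.06)(55.00) = 804892.91 cm³
ΣAȲ = (10800.00)(60.00) + (3180.86)(139.10) + (1837.50)(35.00) + (-201.06)(84.00) = 1137876.81 cm³
X̄ = 804892.91 / 15617.30 = 51.54 cm
Ȳ = 1137876.81 / 15617.30 = 72.86 cm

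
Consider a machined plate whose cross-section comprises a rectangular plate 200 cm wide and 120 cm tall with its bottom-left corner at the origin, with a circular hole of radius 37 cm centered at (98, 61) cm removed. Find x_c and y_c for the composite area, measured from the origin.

x_c = 100.44 cm, y_c = 59.78 cm

plate: A = 200 × 120 = 24000.00, centroid at (100.00, 60.00).
hole: A = −π·37² = -4300.84, centroid at (98.00, 61.00).
ΣA = 19699.16 cm², ΣAx_c = 1978517.65 cm³, ΣAy_c = 1177648.74 cm³.
x_c = 1978517.65/19699.16 = 100.44 cm; y_c = 1177648.74/19699.16 = 59.78 cm.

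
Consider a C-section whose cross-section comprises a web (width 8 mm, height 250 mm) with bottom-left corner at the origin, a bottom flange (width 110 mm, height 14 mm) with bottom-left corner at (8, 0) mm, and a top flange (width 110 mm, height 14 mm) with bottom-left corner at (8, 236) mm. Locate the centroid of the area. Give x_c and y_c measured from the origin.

x_c = 39.77 mm, y_c = 125.00 mm

web: A = 8 × 250 = 2000.00, centroid at (4.00, 125.00).
bottom flange: A = 110 × 14 = 1540.00, centroid at (63.00, 7.00).
top flange: A = 110 × 14 = 1540.00, centroid at (63.00, 243.00).
ΣA = 5080.00 mm²
ΣAx_c = (2000.00)(4.00) + (1540.00)(63.00) + (1540.00)(63.00) = 202040.00 mm³
ΣAy_c = (2000.00)(125.00) + (1540.00)(7.00) + (1540.00)(243.00) = 635000.00 mm³
x_c = 202040.00 / 5080.00 = 39.77 mm
y_c = 635000.00 / 5080.00 = 125.00 mm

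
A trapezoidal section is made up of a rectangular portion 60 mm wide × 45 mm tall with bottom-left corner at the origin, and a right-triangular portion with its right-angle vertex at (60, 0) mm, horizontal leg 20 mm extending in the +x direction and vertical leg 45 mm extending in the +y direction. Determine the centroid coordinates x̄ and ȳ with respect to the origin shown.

x̄ = 35.24 mm, ȳ = 21.43 mm

Part | A | x̄ᵢ | ȳᵢ | A·x̄ᵢ | A·ȳᵢ
rectangular portion | 2700.00 | 30.00 | 22.50 | 81000.00 | 60750.00
triangular portion | 450.00 | 66.67 | 15.00 | 30000.00 | 6750.00
Σ | 3150.00 |  |  | 111000.00 | 67500.00
x̄ = 111000.00 / 3150.00 = 35.24 mm
ȳ = 67500.00 / 3150.00 = 21.43 mm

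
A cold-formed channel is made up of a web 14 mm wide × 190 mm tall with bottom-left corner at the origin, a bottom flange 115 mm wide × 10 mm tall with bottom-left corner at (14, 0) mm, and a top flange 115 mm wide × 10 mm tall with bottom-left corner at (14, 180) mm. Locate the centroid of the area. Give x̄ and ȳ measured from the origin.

web: A = 14 × 190 = 2660.00, centroid at (7.00, 95.00).
bottom flange: A = 115 × 10 = 1150.00, centroid at (71.50, 5.00).
top flange: A = 115 × 10 = 1150.00, centroid at (71.50, 185.00).
ΣA = 4960.00 mm²
ΣAx̄ = (2660.00)(7.00) + (1150.00)(71.50) + (1150.00)(71.50) = 183070.00 mm³
ΣAȳ = (2660.00)(95.00) + (1150.00)(5.00) + (1150.00)(185.00) = 471200.00 mm³
x̄ = 183070.00 / 4960.00 = 36.91 mm
ȳ = 471200.00 / 4960.00 = 95.00 mm

x̄ = 36.91 mm, ȳ = 95.00 mm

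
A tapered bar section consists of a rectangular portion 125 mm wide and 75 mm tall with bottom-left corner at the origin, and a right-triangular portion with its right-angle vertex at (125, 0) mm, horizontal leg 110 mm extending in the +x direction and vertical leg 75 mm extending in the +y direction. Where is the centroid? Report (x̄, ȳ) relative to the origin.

rectangular portion: A = 125 × 75 = 9375.00, centroid at (62.50, 37.50).
triangular portion: A = ½·110·75 = 4125.00, centroid at (161.67, 25.00).
ΣA = 13500.00 mm²
ΣAx̄ = (9375.00)(62.50) + (4125.00)(161.67) = 1252812.50 mm³
ΣAȳ = (9375.00)(37.50) + (4125.00)(25.00) = 454687.50 mm³
x̄ = 1252812.50 / 13500.00 = 92.80 mm
ȳ = 454687.50 / 13500.00 = 33.68 mm

x̄ = 92.80 mm, ȳ = 33.68 mm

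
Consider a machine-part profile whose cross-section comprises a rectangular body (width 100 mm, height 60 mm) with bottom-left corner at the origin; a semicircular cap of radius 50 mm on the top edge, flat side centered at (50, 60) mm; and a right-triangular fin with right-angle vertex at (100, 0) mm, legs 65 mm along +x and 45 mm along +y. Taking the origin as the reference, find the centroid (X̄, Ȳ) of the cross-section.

Part | A | x̄ᵢ | ȳᵢ | A·x̄ᵢ | A·ȳᵢ
rectangular body | 6000.00 | 50.00 | 30.00 | 300000.00 | 180000.00
semicircular top | 3926.99 | 50.00 | 81.22 | 196349.54 | 318952.78
triangular fin | 1462.50 | 121.67 | 15.00 | 177937.50 | 21937.50
Σ | 11389.49 |  |  | 674287.04 | 520890.28
X̄ = 674287.04 / 11389.49 = 59.20 mm
Ȳ = 520890.28 / 11389.49 = 45.73 mm

X̄ = 59.20 mm, Ȳ = 45.73 mm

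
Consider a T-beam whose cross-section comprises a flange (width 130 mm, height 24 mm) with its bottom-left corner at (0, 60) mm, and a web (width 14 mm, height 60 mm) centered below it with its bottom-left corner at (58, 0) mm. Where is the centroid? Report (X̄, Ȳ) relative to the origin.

X̄ = 65.00 mm, Ȳ = 63.09 mm

web: A = 14 × 60 = 840.00, centroid at (65.00, 30.00).
flange: A = 130 × 24 = 3120.00, centroid at (65.00, 72.00).
ΣA = 3960.00 mm²
ΣAX̄ = (840.00)(65.00) + (3120.00)(65.00) = 257400.00 mm³
ΣAȲ = (840.00)(30.00) + (3120.00)(72.00) = 249840.00 mm³
X̄ = 257400.00 / 3960.00 = 65.00 mm
Ȳ = 249840.00 / 3960.00 = 63.09 mm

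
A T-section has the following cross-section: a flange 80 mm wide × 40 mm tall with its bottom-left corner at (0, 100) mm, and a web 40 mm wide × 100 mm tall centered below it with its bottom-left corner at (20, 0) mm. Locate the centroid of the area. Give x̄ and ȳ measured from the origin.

web: A = 40 × 100 = 4000.00, centroid at (40.00, 50.00).
flange: A = 80 × 40 = 3200.00, centroid at (40.00, 120.00).
ΣA = 7200.00 mm²
ΣAx̄ = (4000.00)(40.00) + (3200.00)(40.00) = 288000.00 mm³
ΣAȳ = (4000.00)(50.00) + (3200.00)(120.00) = 584000.00 mm³
x̄ = 288000.00 / 7200.00 = 40.00 mm
ȳ = 584000.00 / 7200.00 = 81.11 mm

x̄ = 40.00 mm, ȳ = 81.11 mm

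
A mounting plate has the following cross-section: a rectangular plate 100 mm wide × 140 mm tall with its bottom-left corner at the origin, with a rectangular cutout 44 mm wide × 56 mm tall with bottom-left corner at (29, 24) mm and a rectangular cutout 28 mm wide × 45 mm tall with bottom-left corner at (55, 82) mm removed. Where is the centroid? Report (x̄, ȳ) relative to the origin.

x̄ = 47.43 mm, ȳ = 70.09 mm

plate: A = 100 × 140 = 14000.00, centroid at (50.00, 70.00).
hole 1: A = −(44 × 56) = -2464.00, centroid at (51.00, 52.00).
hole 2: A = −(28 × 45) = -1260.00, centroid at (69.00, 104.50).
ΣA = 10276.00 mm²
ΣAx̄ = (14000.00)(50.00) + (-2464.00)(51.00) + (-1260.00)(69.00) = 487396.00 mm³
ΣAȳ = (14000.00)(70.00) + (-2464.00)(52.00) + (-1260.00)(104.50) = 720202.00 mm³
x̄ = 487396.00 / 10276.00 = 47.43 mm
ȳ = 720202.00 / 10276.00 = 70.09 mm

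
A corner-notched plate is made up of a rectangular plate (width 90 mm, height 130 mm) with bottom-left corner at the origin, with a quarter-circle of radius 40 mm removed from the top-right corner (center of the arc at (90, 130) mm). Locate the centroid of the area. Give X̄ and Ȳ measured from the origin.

X̄ = 41.63 mm, Ȳ = 59.22 mm

plate: A = 90 × 130 = 11700.00, centroid at (45.00, 65.00).
removed quarter-circle: A = −¼π·40² = -1256.64, centroid at (73.02, 113.02).
ΣA = 10443.36 mm²
ΣAX̄ = (11700.00)(45.00) + (-1256.64)(73.02) = 434736.00 mm³
ΣAȲ = (11700.00)(65.00) + (-1256.64)(113.02) = 618470.52 mm³
X̄ = 434736.00 / 10443.36 = 41.63 mm
Ȳ = 618470.52 / 10443.36 = 59.22 mm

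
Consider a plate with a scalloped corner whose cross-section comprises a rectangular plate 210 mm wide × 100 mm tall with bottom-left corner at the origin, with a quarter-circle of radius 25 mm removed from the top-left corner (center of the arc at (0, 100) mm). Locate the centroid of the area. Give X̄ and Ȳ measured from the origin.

Part | A | x̄ᵢ | ȳᵢ | A·x̄ᵢ | A·ȳᵢ
plate | 21000.00 | 105.00 | 50.00 | 2205000.00 | 1050000.00
removed quarter-circle | -490.87 | 10.61 | 89.39 | -5208.33 | -43879.05
Σ | 20509.13 |  |  | 2199791.67 | 1006120.95
X̄ = 2199791.67 / 20509.13 = 107.26 mm
Ȳ = 1006120.95 / 20509.13 = 49.06 mm

X̄ = 107.26 mm, Ȳ = 49.06 mm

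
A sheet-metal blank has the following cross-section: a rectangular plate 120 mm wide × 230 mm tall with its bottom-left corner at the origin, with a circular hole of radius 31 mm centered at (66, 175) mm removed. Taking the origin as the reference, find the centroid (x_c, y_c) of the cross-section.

plate: A = 120 × 230 = 27600.00, centroid at (60.00, 115.00).
hole: A = −π·31² = -3019.07, centroid at (66.00, 175.00).
ΣA = 24580.93 mm², ΣAx_c = 1456741.34 mm³, ΣAy_c = 2645662.66 mm³.
x_c = 1456741.34/24580.93 = 59.26 mm; y_c = 2645662.66/24580.93 = 107.63 mm.

x_c = 59.26 mm, y_c = 107.63 mm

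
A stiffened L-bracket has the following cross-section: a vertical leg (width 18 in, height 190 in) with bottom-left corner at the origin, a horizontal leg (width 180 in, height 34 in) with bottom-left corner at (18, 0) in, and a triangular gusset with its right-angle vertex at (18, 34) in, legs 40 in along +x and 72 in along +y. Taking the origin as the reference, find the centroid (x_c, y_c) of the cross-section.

x_c = 67.11 in, y_c = 46.67 in

Part | A | x̄ᵢ | ȳᵢ | A·x̄ᵢ | A·ȳᵢ
vertical leg | 3420.00 | 9.00 | 95.00 | 30780.00 | 324900.00
horizontal leg | 6120.00 | 108.00 | 17.00 | 660960.00 | 104040.00
gusset | 1440.00 | 31.33 | 58.00 | 45120.00 | 83520.00
Σ | 10980.00 |  |  | 736860.00 | 512460.00
x_c = 736860.00 / 10980.00 = 67.11 in
y_c = 512460.00 / 10980.00 = 46.67 in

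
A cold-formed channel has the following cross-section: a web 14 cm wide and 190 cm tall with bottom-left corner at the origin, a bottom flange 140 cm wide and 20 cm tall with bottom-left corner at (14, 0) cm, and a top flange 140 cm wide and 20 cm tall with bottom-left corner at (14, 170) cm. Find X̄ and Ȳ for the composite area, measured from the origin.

X̄ = 59.20 cm, Ȳ = 95.00 cm

web: A = 14 × 190 = 2660.00, centroid at (7.00, 95.00).
bottom flange: A = 140 × 20 = 2800.00, centroid at (84.00, 10.00).
top flange: A = 140 × 20 = 2800.00, centroid at (84.00, 180.00).
ΣA = 8260.00 cm²
ΣAX̄ = (2660.00)(7.00) + (2800.00)(84.00) + (2800.00)(84.00) = 489020.00 cm³
ΣAȲ = (2660.00)(95.00) + (2800.00)(10.00) + (2800.00)(180.00) = 784700.00 cm³
X̄ = 489020.00 / 8260.00 = 59.20 cm
Ȳ = 784700.00 / 8260.00 = 95.00 cm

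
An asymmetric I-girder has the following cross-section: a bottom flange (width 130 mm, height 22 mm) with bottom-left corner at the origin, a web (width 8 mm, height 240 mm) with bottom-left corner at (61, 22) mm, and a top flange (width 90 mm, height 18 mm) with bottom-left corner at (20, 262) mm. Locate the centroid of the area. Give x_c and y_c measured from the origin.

x_c = 65.00 mm, y_c = 116.11 mm

bottom flange: A = 130 × 22 = 2860.00, centroid at (65.00, 11.00).
web: A = 8 × 240 = 1920.00, centroid at (65.00, 142.00).
top flange: A = 90 × 18 = 1620.00, centroid at (65.00, 271.00).
ΣA = 6400.00 mm², ΣAx_c = 416000.00 mm³, ΣAy_c = 743120.00 mm³.
x_c = 416000.00/6400.00 = 65.00 mm; y_c = 743120.00/6400.00 = 116.11 mm.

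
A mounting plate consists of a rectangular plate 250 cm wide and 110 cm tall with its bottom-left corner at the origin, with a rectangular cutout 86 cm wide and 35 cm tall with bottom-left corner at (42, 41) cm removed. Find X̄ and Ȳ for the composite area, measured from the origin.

X̄ = 129.92 cm, Ȳ = 54.57 cm

plate: A = 250 × 110 = 27500.00, centroid at (125.00, 55.00).
hole: A = −(86 × 35) = -3010.00, centroid at (85.00, 58.50).
ΣA = 24490.00 cm², ΣAX̄ = 3181650.00 cm³, ΣAȲ = 1336415.00 cm³.
X̄ = 3181650.00/24490.00 = 129.92 cm; Ȳ = 1336415.00/24490.00 = 54.57 cm.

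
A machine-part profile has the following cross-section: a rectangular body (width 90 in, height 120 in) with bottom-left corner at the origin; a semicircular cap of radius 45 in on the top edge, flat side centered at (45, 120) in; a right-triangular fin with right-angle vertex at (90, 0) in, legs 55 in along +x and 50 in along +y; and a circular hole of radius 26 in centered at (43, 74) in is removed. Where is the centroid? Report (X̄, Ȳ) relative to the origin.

Part | A | x̄ᵢ | ȳᵢ | A·x̄ᵢ | A·ȳᵢ
rectangular body | 10800.00 | 45.00 | 60.00 | 486000.00 | 648000.00
semicircular top | 3180.86 | 45.00 | 139.10 | 143138.82 | 442453.51
triangular fin | 1375.00 | 108.33 | 16.67 | 148958.33 | 22916.67
hole | -2123.72 | 43.00 | 74.00 | -91319.82 | -157155.03
Σ | 13232.15 |  |  | 686777.33 | 956215.14
X̄ = 686777.33 / 13232.15 = 51.90 in
Ȳ = 956215.14 / 13232.15 = 72.26 in

X̄ = 51.90 in, Ȳ = 72.26 in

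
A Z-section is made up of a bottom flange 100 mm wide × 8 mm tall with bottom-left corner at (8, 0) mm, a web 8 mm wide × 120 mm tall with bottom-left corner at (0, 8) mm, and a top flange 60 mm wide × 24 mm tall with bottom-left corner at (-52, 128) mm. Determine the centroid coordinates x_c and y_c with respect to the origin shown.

bottom flange: A = 100 × 8 = 800.00, centroid at (58.00, 4.00).
web: A = 8 × 120 = 960.00, centroid at (4.00, 68.00).
top flange: A = 60 × 24 = 1440.00, centroid at (-22.00, 140.00).
ΣA = 3200.00 mm²
ΣAx_c = (800.00)(58.00) + (960.00)(4.00) + (1440.00)(-22.00) = 18560.00 mm³
ΣAy_c = (800.00)(4.00) + (960.00)(68.00) + (1440.00)(140.00) = 270080.00 mm³
x_c = 18560.00 / 3200.00 = 5.80 mm
y_c = 270080.00 / 3200.00 = 84.40 mm

x_c = 5.80 mm, y_c = 84.40 mm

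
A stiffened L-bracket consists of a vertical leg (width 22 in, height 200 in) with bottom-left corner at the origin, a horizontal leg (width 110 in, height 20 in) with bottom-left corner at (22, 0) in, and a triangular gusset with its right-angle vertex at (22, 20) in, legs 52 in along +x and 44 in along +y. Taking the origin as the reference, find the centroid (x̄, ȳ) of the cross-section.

x̄ = 33.94 in, ȳ = 64.78 in

Part | A | x̄ᵢ | ȳᵢ | A·x̄ᵢ | A·ȳᵢ
vertical leg | 4400.00 | 11.00 | 100.00 | 48400.00 | 440000.00
horizontal leg | 2200.00 | 77.00 | 10.00 | 169400.00 | 22000.00
gusset | 1144.00 | 39.33 | 34.67 | 44997.33 | 39658.67
Σ | 7744.00 |  |  | 262797.33 | 501658.67
x̄ = 262797.33 / 7744.00 = 33.94 in
ȳ = 501658.67 / 7744.00 = 64.78 in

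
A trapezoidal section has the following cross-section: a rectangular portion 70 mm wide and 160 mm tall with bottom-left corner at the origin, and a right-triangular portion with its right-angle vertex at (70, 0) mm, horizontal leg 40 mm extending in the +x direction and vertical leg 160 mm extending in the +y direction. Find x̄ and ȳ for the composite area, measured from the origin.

Part | A | x̄ᵢ | ȳᵢ | A·x̄ᵢ | A·ȳᵢ
rectangular portion | 11200.00 | 35.00 | 80.00 | 392000.00 | 896000.00
triangular portion | 3200.00 | 83.33 | 53.33 | 266666.67 | 170666.67
Σ | 14400.00 |  |  | 658666.67 | 1066666.67
x̄ = 658666.67 / 14400.00 = 45.74 mm
ȳ = 1066666.67 / 14400.00 = 74.07 mm

x̄ = 45.74 mm, ȳ = 74.07 mm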